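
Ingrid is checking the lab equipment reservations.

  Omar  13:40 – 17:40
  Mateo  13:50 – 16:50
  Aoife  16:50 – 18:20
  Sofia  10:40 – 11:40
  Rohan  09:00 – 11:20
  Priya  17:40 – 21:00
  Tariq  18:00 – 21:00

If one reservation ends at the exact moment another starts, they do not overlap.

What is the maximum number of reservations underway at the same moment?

Walk through starts and ends in time order (an end at T is processed before a start at T):
09:00 start Rohan → 1
10:40 start Sofia → 2
11:20 end Rohan → 1
11:40 end Sofia → 0
13:40 start Omar → 1
13:50 start Mateo → 2
16:50 end Mateo → 1
16:50 start Aoife → 2
17:40 end Omar → 1
17:40 start Priya → 2
18:00 start Tariq → 3
18:20 end Aoife → 2
21:00 end Priya → 1
21:00 end Tariq → 0
Peak is 3, at 18:00 (Aoife, Priya, Tariq).

3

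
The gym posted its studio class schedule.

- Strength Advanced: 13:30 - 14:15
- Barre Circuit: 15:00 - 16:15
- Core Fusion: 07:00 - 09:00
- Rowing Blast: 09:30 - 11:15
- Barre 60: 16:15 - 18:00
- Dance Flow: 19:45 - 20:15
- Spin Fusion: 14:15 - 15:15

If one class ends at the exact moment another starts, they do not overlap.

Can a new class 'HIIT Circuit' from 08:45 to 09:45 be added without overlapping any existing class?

Core Fusion: starts 07:00 before HIIT Circuit ends 09:45, and ends 09:00 after HIIT Circuit starts 08:45 → overlap.
Rowing Blast: starts 09:30 before HIIT Circuit ends 09:45, and ends 11:15 after HIIT Circuit starts 08:45 → overlap.
Strength Advanced: starts 13:30 at or after HIIT Circuit ends 09:45 → clear.
Spin Fusion: starts 14:15 at or after HIIT Circuit ends 09:45 → clear.
Barre Circuit: starts 15:00 at or after HIIT Circuit ends 09:45 → clear.
Barre 60: starts 16:15 at or after HIIT Circuit ends 09:45 → clear.
Dance Flow: starts 19:45 at or after HIIT Circuit ends 09:45 → clear.
HIIT Circuit overlaps Core Fusion, Rowing Blast.

No — it overlaps Core Fusion, Rowing Blast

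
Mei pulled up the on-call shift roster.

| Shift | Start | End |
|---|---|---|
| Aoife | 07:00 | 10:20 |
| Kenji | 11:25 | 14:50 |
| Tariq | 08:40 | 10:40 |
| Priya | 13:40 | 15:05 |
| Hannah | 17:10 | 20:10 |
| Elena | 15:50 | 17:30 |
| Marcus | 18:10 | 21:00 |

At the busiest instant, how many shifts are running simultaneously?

2

Sort all start/end points and keep a running count:
07:00 start Aoife → 1
08:40 start Tariq → 2
10:20 end Aoife → 1
10:40 end Tariq → 0
11:25 start Kenji → 1
13:40 start Priya → 2
14:50 end Kenji → 1
15:05 end Priya → 0
15:50 start Elena → 1
17:10 start Hannah → 2
17:30 end Elena → 1
18:10 start Marcus → 2
20:10 end Hannah → 1
21:00 end Marcus → 0
Peak is 2, at 08:40 (Aoife, Tariq).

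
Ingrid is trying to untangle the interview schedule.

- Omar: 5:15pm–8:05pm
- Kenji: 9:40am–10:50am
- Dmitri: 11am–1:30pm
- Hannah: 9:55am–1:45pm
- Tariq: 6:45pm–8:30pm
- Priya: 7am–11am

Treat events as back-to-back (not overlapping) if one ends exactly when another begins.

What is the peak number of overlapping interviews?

Sort all start/end points and keep a running count:
7am start Priya → 1
9:40am start Kenji → 2
9:55am start Hannah → 3
10:50am end Kenji → 2
11am end Priya → 1
11am start Dmitri → 2
1:30pm end Dmitri → 1
1:45pm end Hannah → 0
5:15pm start Omar → 1
6:45pm start Tariq → 2
8:05pm end Omar → 1
8:30pm end Tariq → 0
Peak is 3, at 9:55am (Hannah, Kenji, Priya).

3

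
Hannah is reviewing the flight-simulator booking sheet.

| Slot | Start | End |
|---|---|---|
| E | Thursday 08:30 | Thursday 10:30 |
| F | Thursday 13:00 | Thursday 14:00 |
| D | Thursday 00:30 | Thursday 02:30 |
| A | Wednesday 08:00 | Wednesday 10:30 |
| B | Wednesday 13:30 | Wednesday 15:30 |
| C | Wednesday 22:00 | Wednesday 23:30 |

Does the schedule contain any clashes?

No

Sorted by start: A, B, C, D, E, F.
B starts after A ends, so A has no further overlaps.
C starts after B ends, so B has no further overlaps.
D starts after C ends, so C has no further overlaps.
E starts after D ends, so D has no further overlaps.
F starts after E ends.
Every pair is clear; the schedule has no overlaps.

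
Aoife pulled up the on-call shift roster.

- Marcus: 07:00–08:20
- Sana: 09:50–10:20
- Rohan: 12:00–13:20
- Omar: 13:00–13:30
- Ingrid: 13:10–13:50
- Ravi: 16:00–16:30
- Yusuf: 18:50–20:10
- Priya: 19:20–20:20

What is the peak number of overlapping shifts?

Sort all start/end points and keep a running count:
07:00 start Marcus → 1
08:20 end Marcus → 0
09:50 start Sana → 1
10:20 end Sana → 0
12:00 start Rohan → 1
13:00 start Omar → 2
13:10 start Ingrid → 3
13:20 end Rohan → 2
13:30 end Omar → 1
13:50 end Ingrid → 0
16:00 start Ravi → 1
16:30 end Ravi → 0
18:50 start Yusuf → 1
19:20 start Priya → 2
20:10 end Yusuf → 1
20:20 end Priya → 0
Peak is 3, at 13:10 (Ingrid, Omar, Rohan).

3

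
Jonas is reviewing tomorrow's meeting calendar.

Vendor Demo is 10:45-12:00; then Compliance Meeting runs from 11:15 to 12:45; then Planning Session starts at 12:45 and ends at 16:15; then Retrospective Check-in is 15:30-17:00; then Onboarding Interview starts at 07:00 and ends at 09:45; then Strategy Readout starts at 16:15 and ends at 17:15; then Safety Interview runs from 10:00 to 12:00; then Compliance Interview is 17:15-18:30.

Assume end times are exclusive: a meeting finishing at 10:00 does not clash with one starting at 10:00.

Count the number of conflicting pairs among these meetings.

5

Sorted by start: Onboarding Interview, Safety Interview, Vendor Demo, Compliance Meeting, Planning Session, Retrospective Check-in, Strategy Readout, Compliance Interview.
Safety Interview starts after Onboarding Interview ends; Onboarding Interview is clear from here.
Vendor Demo starts before Safety Interview ends → Safety Interview and Vendor Demo overlap.
Compliance Meeting starts before Safety Interview ends → Safety Interview and Compliance Meeting overlap.
Planning Session starts after Safety Interview ends; Safety Interview is clear from here.
Compliance Meeting starts before Vendor Demo ends → Vendor Demo and Compliance Meeting overlap.
Planning Session starts after Vendor Demo ends; Vendor Demo is clear from here.
Planning Session starts exactly when Compliance Meeting ends (back-to-back, no overlap); Compliance Meeting is clear from here.
Retrospective Check-in starts before Planning Session ends → Planning Session and Retrospective Check-in overlap.
Strategy Readout starts exactly when Planning Session ends (back-to-back, no overlap); Planning Session is clear from here.
Strategy Readout starts before Retrospective Check-in ends → Retrospective Check-in and Strategy Readout overlap.
Compliance Interview starts after Retrospective Check-in ends.
Compliance Interview starts exactly when Strategy Readout ends (back-to-back, no overlap).
Overlapping pairs: Compliance Meeting & Safety Interview, Compliance Meeting & Vendor Demo, Planning Session & Retrospective Check-in, Retrospective Check-in & Strategy Readout, Safety Interview & Vendor Demo — 5 in total.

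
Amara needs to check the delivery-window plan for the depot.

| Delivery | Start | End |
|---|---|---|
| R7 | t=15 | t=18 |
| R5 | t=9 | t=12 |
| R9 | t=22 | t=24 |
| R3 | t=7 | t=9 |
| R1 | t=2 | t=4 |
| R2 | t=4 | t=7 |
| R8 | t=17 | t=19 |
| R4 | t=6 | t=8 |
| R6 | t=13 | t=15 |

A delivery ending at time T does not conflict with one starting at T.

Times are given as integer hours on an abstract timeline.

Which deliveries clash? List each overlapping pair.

R2 & R4, R3 & R4, R7 & R8

Sorted by start: R1, R2, R4, R3, R5, R6, R7, R8, R9.
R2 starts exactly when R1 ends (back-to-back, no overlap) — done with R1.
R4 starts before R2 ends → R2 and R4 overlap.
R3 starts exactly when R2 ends (back-to-back, no overlap) — done with R2.
R3 starts before R4 ends → R4 and R3 overlap.
R5 starts after R4 ends — done with R4.
R5 starts exactly when R3 ends (back-to-back, no overlap) — done with R3.
R6 starts after R5 ends — done with R5.
R7 starts exactly when R6 ends (back-to-back, no overlap) — done with R6.
R8 starts before R7 ends → R7 and R8 overlap.
R9 starts after R7 ends.
R9 starts after R8 ends.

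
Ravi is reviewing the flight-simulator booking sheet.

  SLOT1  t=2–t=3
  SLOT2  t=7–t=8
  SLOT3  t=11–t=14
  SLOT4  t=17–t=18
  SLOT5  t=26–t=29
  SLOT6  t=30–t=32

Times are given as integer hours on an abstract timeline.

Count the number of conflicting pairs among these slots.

0

Sorted by start: SLOT1, SLOT2, SLOT3, SLOT4, SLOT5, SLOT6.
SLOT2 starts after SLOT1 ends, so SLOT1 has no further overlaps.
SLOT3 starts after SLOT2 ends, so SLOT2 has no further overlaps.
SLOT4 starts after SLOT3 ends, so SLOT3 has no further overlaps.
SLOT5 starts after SLOT4 ends, so SLOT4 has no further overlaps.
SLOT6 starts after SLOT5 ends.
No pair overlaps.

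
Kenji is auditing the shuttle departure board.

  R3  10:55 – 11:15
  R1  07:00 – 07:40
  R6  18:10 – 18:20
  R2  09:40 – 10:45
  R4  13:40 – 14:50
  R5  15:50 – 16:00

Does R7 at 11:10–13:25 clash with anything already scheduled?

Yes — it overlaps R3

R1: ends 07:40 at or before R7 starts 11:10 → clear.
R2: ends 10:45 at or before R7 starts 11:10 → clear.
R3: starts 10:55 before R7 ends 13:25, and ends 11:15 after R7 starts 11:10 → overlap.
R4: starts 13:40 at or after R7 ends 13:25 → clear.
R5: starts 15:50 at or after R7 ends 13:25 → clear.
R6: starts 18:10 at or after R7 ends 13:25 → clear.
R7 overlaps R3.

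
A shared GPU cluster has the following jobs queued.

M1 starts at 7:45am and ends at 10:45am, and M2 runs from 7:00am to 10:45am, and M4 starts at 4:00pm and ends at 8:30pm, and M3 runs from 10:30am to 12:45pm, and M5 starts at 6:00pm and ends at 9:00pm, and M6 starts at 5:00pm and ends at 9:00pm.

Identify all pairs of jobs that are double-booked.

M1 & M2, M1 & M3, M2 & M3, M4 & M5, M4 & M6, M5 & M6

Sorted by start: M2, M1, M3, M4, M6, M5.
M1 starts before M2 ends → M2 and M1 overlap.
M3 starts before M2 ends → M2 and M3 overlap.
M4 starts after M2 ends; M2 is clear from here.
M3 starts before M1 ends → M1 and M3 overlap.
M4 starts after M1 ends; M1 is clear from here.
M4 starts after M3 ends; M3 is clear from here.
M6 starts before M4 ends → M4 and M6 overlap.
M5 starts before M4 ends → M4 and M5 overlap.
M5 starts before M6 ends → M6 and M5 overlap.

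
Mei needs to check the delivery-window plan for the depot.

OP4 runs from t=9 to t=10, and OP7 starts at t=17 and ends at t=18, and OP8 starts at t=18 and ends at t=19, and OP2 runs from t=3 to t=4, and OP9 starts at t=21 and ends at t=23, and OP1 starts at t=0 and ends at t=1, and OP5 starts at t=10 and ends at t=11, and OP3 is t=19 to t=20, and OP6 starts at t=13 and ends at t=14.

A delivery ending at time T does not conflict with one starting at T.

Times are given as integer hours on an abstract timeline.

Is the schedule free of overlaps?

Yes

Sorted by start: OP1, OP2, OP4, OP5, OP6, OP7, OP8, OP3, OP9.
OP2 starts after OP1 ends, so OP1 has no further overlaps.
OP4 starts after OP2 ends, so OP2 has no further overlaps.
OP5 starts exactly when OP4 ends (back-to-back, no overlap), so OP4 has no further overlaps.
OP6 starts after OP5 ends, so OP5 has no further overlaps.
OP7 starts after OP6 ends, so OP6 has no further overlaps.
OP8 starts exactly when OP7 ends (back-to-back, no overlap), so OP7 has no further overlaps.
OP3 starts exactly when OP8 ends (back-to-back, no overlap), so OP8 has no further overlaps.
OP9 starts after OP3 ends.
Every pair is clear; the schedule has no overlaps.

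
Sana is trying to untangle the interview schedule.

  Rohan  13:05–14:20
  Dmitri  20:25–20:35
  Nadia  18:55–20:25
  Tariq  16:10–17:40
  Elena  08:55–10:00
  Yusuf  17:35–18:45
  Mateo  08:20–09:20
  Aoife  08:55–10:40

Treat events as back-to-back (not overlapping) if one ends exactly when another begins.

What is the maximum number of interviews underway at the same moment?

3

Walk through starts and ends in time order (an end at T is processed before a start at T):
08:20 start Mateo → 1
08:55 start Aoife → 2
08:55 start Elena → 3
09:20 end Mateo → 2
10:00 end Elena → 1
10:40 end Aoife → 0
13:05 start Rohan → 1
14:20 end Rohan → 0
16:10 start Tariq → 1
17:35 start Yusuf → 2
17:40 end Tariq → 1
18:45 end Yusuf → 0
18:55 start Nadia → 1
20:25 end Nadia → 0
20:25 start Dmitri → 1
20:35 end Dmitri → 0
Peak is 3, at 08:55 (Aoife, Elena, Mateo).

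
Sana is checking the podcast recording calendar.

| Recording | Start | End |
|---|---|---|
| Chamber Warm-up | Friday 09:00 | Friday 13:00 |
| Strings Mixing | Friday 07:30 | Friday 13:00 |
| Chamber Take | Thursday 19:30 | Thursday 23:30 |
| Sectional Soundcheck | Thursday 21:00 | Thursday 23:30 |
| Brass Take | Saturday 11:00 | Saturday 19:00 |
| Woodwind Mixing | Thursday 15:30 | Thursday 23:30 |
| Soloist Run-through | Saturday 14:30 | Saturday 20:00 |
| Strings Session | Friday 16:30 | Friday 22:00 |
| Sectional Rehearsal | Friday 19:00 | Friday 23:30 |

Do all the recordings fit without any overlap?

No

Sorted by start: Woodwind Mixing, Chamber Take, Sectional Soundcheck, Strings Mixing, Chamber Warm-up, Strings Session, Sectional Rehearsal, Brass Take, Soloist Run-through.
Chamber Take starts before Woodwind Mixing ends → Woodwind Mixing and Chamber Take overlap.
That's a conflict, so the schedule is not conflict-free.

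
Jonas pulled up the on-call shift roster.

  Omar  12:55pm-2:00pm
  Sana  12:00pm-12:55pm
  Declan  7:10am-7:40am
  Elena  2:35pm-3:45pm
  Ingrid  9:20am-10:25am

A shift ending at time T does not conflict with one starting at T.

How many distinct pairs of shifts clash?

0

Check each pair: they overlap iff neither finishes before the other starts.
Sorted by start: Declan, Ingrid, Sana, Omar, Elena.
Ingrid starts after Declan ends, so Declan has no further overlaps.
Sana starts after Ingrid ends, so Ingrid has no further overlaps.
Omar starts exactly when Sana ends (back-to-back, no overlap), so Sana has no further overlaps.
Elena starts after Omar ends.
No pair overlaps.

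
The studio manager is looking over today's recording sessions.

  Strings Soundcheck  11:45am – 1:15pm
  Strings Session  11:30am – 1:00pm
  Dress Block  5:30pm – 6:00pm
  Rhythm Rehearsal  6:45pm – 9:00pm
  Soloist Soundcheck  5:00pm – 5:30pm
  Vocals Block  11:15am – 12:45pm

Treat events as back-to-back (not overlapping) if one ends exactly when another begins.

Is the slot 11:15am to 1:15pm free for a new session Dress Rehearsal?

Vocals Block: starts 11:15am before Dress Rehearsal ends 1:15pm, and ends 12:45pm after Dress Rehearsal starts 11:15am → overlap.
Strings Session: starts 11:30am before Dress Rehearsal ends 1:15pm, and ends 1:00pm after Dress Rehearsal starts 11:15am → overlap.
Strings Soundcheck: starts 11:45am before Dress Rehearsal ends 1:15pm, and ends 1:15pm after Dress Rehearsal starts 11:15am → overlap.
Soloist Soundcheck: starts 5:00pm at or after Dress Rehearsal ends 1:15pm → clear.
Dress Block: starts 5:30pm at or after Dress Rehearsal ends 1:15pm → clear.
Rhythm Rehearsal: starts 6:45pm at or after Dress Rehearsal ends 1:15pm → clear.
Dress Rehearsal overlaps Strings Session, Vocals Block, Strings Soundcheck.

No — it overlaps Strings Session, Strings Soundcheck, Vocals Block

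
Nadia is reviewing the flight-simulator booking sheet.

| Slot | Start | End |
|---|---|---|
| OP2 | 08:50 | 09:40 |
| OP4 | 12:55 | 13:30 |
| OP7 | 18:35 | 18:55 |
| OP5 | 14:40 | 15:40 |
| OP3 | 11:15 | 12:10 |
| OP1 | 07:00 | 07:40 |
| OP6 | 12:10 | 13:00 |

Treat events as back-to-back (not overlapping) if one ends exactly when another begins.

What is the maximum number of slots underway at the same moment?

2

Walk through starts and ends in time order (an end at T is processed before a start at T):
07:00 start OP1 → 1
07:40 end OP1 → 0
08:50 start OP2 → 1
09:40 end OP2 → 0
11:15 start OP3 → 1
12:10 end OP3 → 0
12:10 start OP6 → 1
12:55 start OP4 → 2
13:00 end OP6 → 1
13:30 end OP4 → 0
14:40 start OP5 → 1
15:40 end OP5 → 0
18:35 start OP7 → 1
18:55 end OP7 → 0
Peak is 2, at 12:55 (OP4, OP6).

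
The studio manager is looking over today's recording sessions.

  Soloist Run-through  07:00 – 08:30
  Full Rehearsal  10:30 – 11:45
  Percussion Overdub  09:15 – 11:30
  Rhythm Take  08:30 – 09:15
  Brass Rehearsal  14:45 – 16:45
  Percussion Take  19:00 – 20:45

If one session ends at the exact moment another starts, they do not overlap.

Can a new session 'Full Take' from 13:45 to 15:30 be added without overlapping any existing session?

Soloist Run-through: ends 08:30 at or before Full Take starts 13:45 → clear.
Rhythm Take: ends 09:15 at or before Full Take starts 13:45 → clear.
Percussion Overdub: ends 11:30 at or before Full Take starts 13:45 → clear.
Full Rehearsal: ends 11:45 at or before Full Take starts 13:45 → clear.
Brass Rehearsal: starts 14:45 before Full Take ends 15:30, and ends 16:45 after Full Take starts 13:45 → overlap.
Percussion Take: starts 19:00 at or after Full Take ends 15:30 → clear.
Full Take overlaps Brass Rehearsal.

No — it overlaps Brass Rehearsal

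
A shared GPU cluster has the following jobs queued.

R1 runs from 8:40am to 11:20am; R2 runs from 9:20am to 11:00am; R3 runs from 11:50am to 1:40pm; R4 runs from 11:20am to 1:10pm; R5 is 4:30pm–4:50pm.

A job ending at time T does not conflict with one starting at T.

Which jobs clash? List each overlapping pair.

Sorted by start: R1, R2, R4, R3, R5.
R2 starts before R1 ends → R1 and R2 overlap.
R4 starts exactly when R1 ends (back-to-back, no overlap), so R1 has no further overlaps.
R4 starts after R2 ends, so R2 has no further overlaps.
R3 starts before R4 ends → R4 and R3 overlap.
R5 starts after R4 ends.
R5 starts after R3 ends.

R1 & R2, R3 & R4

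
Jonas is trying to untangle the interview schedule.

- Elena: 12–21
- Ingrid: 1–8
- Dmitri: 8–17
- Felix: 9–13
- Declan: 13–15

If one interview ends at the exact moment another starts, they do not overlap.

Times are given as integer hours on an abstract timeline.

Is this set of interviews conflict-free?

Sorted by start: Ingrid, Dmitri, Felix, Elena, Declan.
Dmitri starts exactly when Ingrid ends (back-to-back, no overlap) — done with Ingrid.
Felix starts before Dmitri ends → Dmitri and Felix overlap.
That's a conflict, so the schedule is not conflict-free.

No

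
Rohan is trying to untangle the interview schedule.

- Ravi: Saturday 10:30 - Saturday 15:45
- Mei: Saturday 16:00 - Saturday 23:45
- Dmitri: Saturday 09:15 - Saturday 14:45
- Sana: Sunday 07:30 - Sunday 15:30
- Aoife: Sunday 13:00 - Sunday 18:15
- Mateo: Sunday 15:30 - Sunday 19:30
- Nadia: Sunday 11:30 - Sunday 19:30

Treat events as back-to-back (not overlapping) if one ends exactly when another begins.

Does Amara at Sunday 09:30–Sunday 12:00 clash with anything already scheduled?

Yes — it overlaps Nadia, Sana

Dmitri: ends Saturday 14:45 at or before Amara starts Sunday 09:30 → clear.
Ravi: ends Saturday 15:45 at or before Amara starts Sunday 09:30 → clear.
Mei: ends Saturday 23:45 at or before Amara starts Sunday 09:30 → clear.
Sana: starts Sunday 07:30 before Amara ends Sunday 12:00, and ends Sunday 15:30 after Amara starts Sunday 09:30 → overlap.
Nadia: starts Sunday 11:30 before Amara ends Sunday 12:00, and ends Sunday 19:30 after Amara starts Sunday 09:30 → overlap.
Aoife: starts Sunday 13:00 at or after Amara ends Sunday 12:00 → clear.
Mateo: starts Sunday 15:30 at or after Amara ends Sunday 12:00 → clear.
Amara overlaps Sana, Nadia.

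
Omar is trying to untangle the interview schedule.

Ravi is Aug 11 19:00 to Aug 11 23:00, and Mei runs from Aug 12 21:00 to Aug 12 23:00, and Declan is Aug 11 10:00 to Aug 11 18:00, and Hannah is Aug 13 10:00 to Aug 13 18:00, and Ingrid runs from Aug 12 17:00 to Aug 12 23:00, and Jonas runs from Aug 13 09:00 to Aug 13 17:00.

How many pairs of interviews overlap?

Two intervals overlap when each starts before the other ends.
Sorted by start: Declan, Ravi, Ingrid, Mei, Jonas, Hannah.
Ravi starts after Declan ends — done with Declan.
Ingrid starts after Ravi ends — done with Ravi.
Mei starts before Ingrid ends → Ingrid and Mei overlap.
Jonas starts after Ingrid ends — done with Ingrid.
Jonas starts after Mei ends — done with Mei.
Hannah starts before Jonas ends → Jonas and Hannah overlap.
Overlapping pairs: Hannah & Jonas, Ingrid & Mei — 2 in total.

2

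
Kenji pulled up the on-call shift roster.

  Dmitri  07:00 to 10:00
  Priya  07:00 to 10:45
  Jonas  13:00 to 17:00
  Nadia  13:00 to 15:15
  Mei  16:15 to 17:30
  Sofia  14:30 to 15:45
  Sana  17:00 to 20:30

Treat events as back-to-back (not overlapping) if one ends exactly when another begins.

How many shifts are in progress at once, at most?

Sweep the timeline, counting +1 at each start and −1 at each end (ends before starts at a tie):
07:00 start Dmitri → 1
07:00 start Priya → 2
10:00 end Dmitri → 1
10:45 end Priya → 0
13:00 start Jonas → 1
13:00 start Nadia → 2
14:30 start Sofia → 3
15:15 end Nadia → 2
15:45 end Sofia → 1
16:15 start Mei → 2
17:00 end Jonas → 1
17:00 start Sana → 2
17:30 end Mei → 1
20:30 end Sana → 0
Peak is 3, at 14:30 (Jonas, Nadia, Sofia).

3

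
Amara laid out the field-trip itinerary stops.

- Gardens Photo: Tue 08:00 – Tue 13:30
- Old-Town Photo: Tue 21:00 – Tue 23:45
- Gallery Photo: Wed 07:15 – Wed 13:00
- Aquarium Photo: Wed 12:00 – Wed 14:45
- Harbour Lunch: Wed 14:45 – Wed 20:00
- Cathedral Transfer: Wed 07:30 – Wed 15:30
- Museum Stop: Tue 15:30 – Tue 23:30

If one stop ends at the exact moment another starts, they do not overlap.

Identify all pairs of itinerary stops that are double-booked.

Aquarium Photo & Cathedral Transfer, Aquarium Photo & Gallery Photo, Cathedral Transfer & Gallery Photo, Cathedral Transfer & Harbour Lunch, Museum Stop & Old-Town Photo

Sorted by start: Gardens Photo, Museum Stop, Old-Town Photo, Gallery Photo, Cathedral Transfer, Aquarium Photo, Harbour Lunch.
Museum Stop starts after Gardens Photo ends, so nothing later overlaps Gardens Photo either.
Old-Town Photo starts before Museum Stop ends → Museum Stop and Old-Town Photo overlap.
Gallery Photo starts after Museum Stop ends, so nothing later overlaps Museum Stop either.
Gallery Photo starts after Old-Town Photo ends, so nothing later overlaps Old-Town Photo either.
Cathedral Transfer starts before Gallery Photo ends → Gallery Photo and Cathedral Transfer overlap.
Aquarium Photo starts before Gallery Photo ends → Gallery Photo and Aquarium Photo overlap.
Harbour Lunch starts after Gallery Photo ends.
Aquarium Photo starts before Cathedral Transfer ends → Cathedral Transfer and Aquarium Photo overlap.
Harbour Lunch starts before Cathedral Transfer ends → Cathedral Transfer and Harbour Lunch overlap.
Harbour Lunch starts exactly when Aquarium Photo ends (back-to-back, no overlap).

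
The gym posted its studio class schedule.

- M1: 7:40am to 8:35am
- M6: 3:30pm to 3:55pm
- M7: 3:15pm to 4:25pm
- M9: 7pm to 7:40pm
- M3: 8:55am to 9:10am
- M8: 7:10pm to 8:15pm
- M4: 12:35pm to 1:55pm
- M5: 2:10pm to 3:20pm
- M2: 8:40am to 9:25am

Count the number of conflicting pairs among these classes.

4

Check each pair: they overlap iff neither finishes before the other starts.
Sorted by start: M1, M2, M3, M4, M5, M7, M6, M9, M8.
M2 starts after M1 ends — done with M1.
M3 starts before M2 ends → M2 and M3 overlap.
M4 starts after M2 ends — done with M2.
M4 starts after M3 ends — done with M3.
M5 starts after M4 ends — done with M4.
M7 starts before M5 ends → M5 and M7 overlap.
M6 starts after M5 ends — done with M5.
M6 starts before M7 ends → M7 and M6 overlap.
M9 starts after M7 ends — done with M7.
M9 starts after M6 ends — done with M6.
M8 starts before M9 ends → M9 and M8 overlap.
Overlapping pairs: M2 & M3, M5 & M7, M6 & M7, M8 & M9 — 4 in total.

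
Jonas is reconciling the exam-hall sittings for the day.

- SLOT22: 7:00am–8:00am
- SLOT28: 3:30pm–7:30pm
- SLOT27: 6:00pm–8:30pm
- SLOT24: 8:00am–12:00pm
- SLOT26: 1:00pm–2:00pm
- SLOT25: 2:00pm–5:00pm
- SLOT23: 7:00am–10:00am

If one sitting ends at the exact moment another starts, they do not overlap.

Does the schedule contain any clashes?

Two intervals overlap when each starts before the other ends.
Sorted by start: SLOT22, SLOT23, SLOT24, SLOT26, SLOT25, SLOT28, SLOT27.
SLOT23 starts before SLOT22 ends → SLOT22 and SLOT23 overlap.
That's a conflict, so the schedule is not conflict-free.

Yes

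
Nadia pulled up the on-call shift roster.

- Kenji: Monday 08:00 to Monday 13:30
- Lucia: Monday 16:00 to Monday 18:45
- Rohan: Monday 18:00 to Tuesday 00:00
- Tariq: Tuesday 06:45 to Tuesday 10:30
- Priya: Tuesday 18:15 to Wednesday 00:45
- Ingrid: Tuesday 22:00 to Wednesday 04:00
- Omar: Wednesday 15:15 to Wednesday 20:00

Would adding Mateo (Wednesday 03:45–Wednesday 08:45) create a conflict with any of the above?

Kenji: ends Monday 13:30 at or before Mateo starts Wednesday 03:45 → clear.
Lucia: ends Monday 18:45 at or before Mateo starts Wednesday 03:45 → clear.
Rohan: ends Tuesday 00:00 at or before Mateo starts Wednesday 03:45 → clear.
Tariq: ends Tuesday 10:30 at or before Mateo starts Wednesday 03:45 → clear.
Priya: ends Wednesday 00:45 at or before Mateo starts Wednesday 03:45 → clear.
Ingrid: starts Tuesday 22:00 before Mateo ends Wednesday 08:45, and ends Wednesday 04:00 after Mateo starts Wednesday 03:45 → overlap.
Omar: starts Wednesday 15:15 at or after Mateo ends Wednesday 08:45 → clear.
Mateo overlaps Ingrid.

Yes — it overlaps Ingrid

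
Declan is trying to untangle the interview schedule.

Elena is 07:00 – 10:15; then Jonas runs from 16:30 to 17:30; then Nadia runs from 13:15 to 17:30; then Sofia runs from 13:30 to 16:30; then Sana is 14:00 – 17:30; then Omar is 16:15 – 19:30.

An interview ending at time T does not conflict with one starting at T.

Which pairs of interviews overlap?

Jonas & Nadia, Jonas & Omar, Jonas & Sana, Nadia & Omar, Nadia & Sana, Nadia & Sofia, Omar & Sana, Omar & Sofia, Sana & Sofia

Check each pair: they overlap iff neither finishes before the other starts.
Sorted by start: Elena, Nadia, Sofia, Sana, Omar, Jonas.
Nadia starts after Elena ends — done with Elena.
Sofia starts before Nadia ends → Nadia and Sofia overlap.
Sana starts before Nadia ends → Nadia and Sana overlap.
Omar starts before Nadia ends → Nadia and Omar overlap.
Jonas starts before Nadia ends → Nadia and Jonas overlap.
Sana starts before Sofia ends → Sofia and Sana overlap.
Omar starts before Sofia ends → Sofia and Omar overlap.
Jonas starts exactly when Sofia ends (back-to-back, no overlap).
Omar starts before Sana ends → Sana and Omar overlap.
Jonas starts before Sana ends → Sana and Jonas overlap.
Jonas starts before Omar ends → Omar and Jonas overlap.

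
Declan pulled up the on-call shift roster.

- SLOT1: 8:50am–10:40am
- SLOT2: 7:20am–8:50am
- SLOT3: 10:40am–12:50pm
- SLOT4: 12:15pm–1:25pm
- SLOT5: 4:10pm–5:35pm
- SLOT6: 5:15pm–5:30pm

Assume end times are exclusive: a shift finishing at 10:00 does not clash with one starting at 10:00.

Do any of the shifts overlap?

Yes

Two intervals overlap when each starts before the other ends.
Sorted by start: SLOT2, SLOT1, SLOT3, SLOT4, SLOT5, SLOT6.
SLOT1 starts exactly when SLOT2 ends (back-to-back, no overlap) — done with SLOT2.
SLOT3 starts exactly when SLOT1 ends (back-to-back, no overlap) — done with SLOT1.
SLOT4 starts before SLOT3 ends → SLOT3 and SLOT4 overlap.
That's a conflict, so the schedule is not conflict-free.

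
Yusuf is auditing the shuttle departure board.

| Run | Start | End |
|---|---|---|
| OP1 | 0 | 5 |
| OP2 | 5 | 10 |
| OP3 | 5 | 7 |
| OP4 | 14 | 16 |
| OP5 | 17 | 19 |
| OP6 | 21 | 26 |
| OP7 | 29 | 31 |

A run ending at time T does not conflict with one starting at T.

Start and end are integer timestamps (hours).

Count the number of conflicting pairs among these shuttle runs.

1

Sorted by start: OP1, OP2, OP3, OP4, OP5, OP6, OP7.
OP2 starts exactly when OP1 ends (back-to-back, no overlap), so OP1 has no further overlaps.
OP3 starts before OP2 ends → OP2 and OP3 overlap.
OP4 starts after OP2 ends, so OP2 has no further overlaps.
OP4 starts after OP3 ends, so OP3 has no further overlaps.
OP5 starts after OP4 ends, so OP4 has no further overlaps.
OP6 starts after OP5 ends, so OP5 has no further overlaps.
OP7 starts after OP6 ends.
Overlapping pairs: OP2 & OP3 — 1 in total.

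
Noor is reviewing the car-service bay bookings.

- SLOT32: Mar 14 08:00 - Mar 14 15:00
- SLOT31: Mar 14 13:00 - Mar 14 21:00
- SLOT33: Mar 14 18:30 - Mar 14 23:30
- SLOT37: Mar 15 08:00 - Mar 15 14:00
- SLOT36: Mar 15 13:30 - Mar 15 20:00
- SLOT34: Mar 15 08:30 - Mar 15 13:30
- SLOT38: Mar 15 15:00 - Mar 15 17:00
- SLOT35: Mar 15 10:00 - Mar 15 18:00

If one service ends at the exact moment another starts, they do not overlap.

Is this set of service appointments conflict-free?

Sorted by start: SLOT32, SLOT31, SLOT33, SLOT37, SLOT34, SLOT35, SLOT36, SLOT38.
SLOT31 starts before SLOT32 ends → SLOT32 and SLOT31 overlap.
That's a conflict, so the schedule is not conflict-free.

No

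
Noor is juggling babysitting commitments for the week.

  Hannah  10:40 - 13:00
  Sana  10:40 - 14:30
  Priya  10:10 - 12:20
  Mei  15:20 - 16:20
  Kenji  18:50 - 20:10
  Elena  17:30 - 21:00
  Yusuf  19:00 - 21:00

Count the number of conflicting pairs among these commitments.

Sorted by start: Priya, Hannah, Sana, Mei, Elena, Kenji, Yusuf.
Hannah starts before Priya ends → Priya and Hannah overlap.
Sana starts before Priya ends → Priya and Sana overlap.
Mei starts after Priya ends; Priya is clear from here.
Sana starts before Hannah ends → Hannah and Sana overlap.
Mei starts after Hannah ends; Hannah is clear from here.
Mei starts after Sana ends; Sana is clear from here.
Elena starts after Mei ends; Mei is clear from here.
Kenji starts before Elena ends → Elena and Kenji overlap.
Yusuf starts before Elena ends → Elena and Yusuf overlap.
Yusuf starts before Kenji ends → Kenji and Yusuf overlap.
Overlapping pairs: Elena & Kenji, Elena & Yusuf, Hannah & Priya, Hannah & Sana, Kenji & Yusuf, Priya & Sana — 6 in total.

6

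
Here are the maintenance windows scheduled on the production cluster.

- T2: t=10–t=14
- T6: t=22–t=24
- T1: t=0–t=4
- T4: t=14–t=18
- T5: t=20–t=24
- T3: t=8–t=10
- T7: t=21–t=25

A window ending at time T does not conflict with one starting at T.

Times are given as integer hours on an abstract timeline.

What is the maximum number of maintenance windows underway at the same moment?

Sweep the timeline, counting +1 at each start and −1 at each end (ends before starts at a tie):
t=0 start T1 → 1
t=4 end T1 → 0
t=8 start T3 → 1
t=10 end T3 → 0
t=10 start T2 → 1
t=14 end T2 → 0
t=14 start T4 → 1
t=18 end T4 → 0
t=20 start T5 → 1
t=21 start T7 → 2
t=22 start T6 → 3
t=24 end T5 → 2
t=24 end T6 → 1
t=25 end T7 → 0
Peak is 3, at t=22 (T5, T6, T7).

3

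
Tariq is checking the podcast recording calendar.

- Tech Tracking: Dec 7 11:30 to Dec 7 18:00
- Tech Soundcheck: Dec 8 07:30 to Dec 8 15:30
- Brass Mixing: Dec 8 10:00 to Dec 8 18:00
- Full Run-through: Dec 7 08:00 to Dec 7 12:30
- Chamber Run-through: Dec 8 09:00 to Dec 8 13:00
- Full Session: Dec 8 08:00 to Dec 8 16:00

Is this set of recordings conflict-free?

No

Sorted by start: Full Run-through, Tech Tracking, Tech Soundcheck, Full Session, Chamber Run-through, Brass Mixing.
Tech Tracking starts before Full Run-through ends → Full Run-through and Tech Tracking overlap.
That's a conflict, so the schedule is not conflict-free.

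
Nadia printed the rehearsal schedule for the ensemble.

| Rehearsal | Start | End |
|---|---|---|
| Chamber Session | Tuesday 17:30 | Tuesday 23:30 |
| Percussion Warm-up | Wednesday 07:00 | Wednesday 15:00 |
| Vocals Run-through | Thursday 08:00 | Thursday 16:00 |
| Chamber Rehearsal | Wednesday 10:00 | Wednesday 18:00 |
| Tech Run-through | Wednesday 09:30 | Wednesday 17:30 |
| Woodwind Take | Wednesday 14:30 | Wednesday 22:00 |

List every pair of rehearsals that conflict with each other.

Chamber Rehearsal & Percussion Warm-up, Chamber Rehearsal & Tech Run-through, Chamber Rehearsal & Woodwind Take, Percussion Warm-up & Tech Run-through, Percussion Warm-up & Woodwind Take, Tech Run-through & Woodwind Take

Sorted by start: Chamber Session, Percussion Warm-up, Tech Run-through, Chamber Rehearsal, Woodwind Take, Vocals Run-through.
Percussion Warm-up starts after Chamber Session ends; Chamber Session is clear from here.
Tech Run-through starts before Percussion Warm-up ends → Percussion Warm-up and Tech Run-through overlap.
Chamber Rehearsal starts before Percussion Warm-up ends → Percussion Warm-up and Chamber Rehearsal overlap.
Woodwind Take starts before Percussion Warm-up ends → Percussion Warm-up and Woodwind Take overlap.
Vocals Run-through starts after Percussion Warm-up ends.
Chamber Rehearsal starts before Tech Run-through ends → Tech Run-through and Chamber Rehearsal overlap.
Woodwind Take starts before Tech Run-through ends → Tech Run-through and Woodwind Take overlap.
Vocals Run-through starts after Tech Run-through ends.
Woodwind Take starts before Chamber Rehearsal ends → Chamber Rehearsal and Woodwind Take overlap.
Vocals Run-through starts after Chamber Rehearsal ends.
Vocals Run-through starts after Woodwind Take ends.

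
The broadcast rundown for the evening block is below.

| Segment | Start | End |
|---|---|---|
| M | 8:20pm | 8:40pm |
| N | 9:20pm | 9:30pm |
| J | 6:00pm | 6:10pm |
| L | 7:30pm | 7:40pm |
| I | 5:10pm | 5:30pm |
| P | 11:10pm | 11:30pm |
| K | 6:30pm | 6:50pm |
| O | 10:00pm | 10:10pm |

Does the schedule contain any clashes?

No

Sorted by start: I, J, K, L, M, N, O, P.
J starts after I ends, so nothing later overlaps I either.
K starts after J ends, so nothing later overlaps J either.
L starts after K ends, so nothing later overlaps K either.
M starts after L ends, so nothing later overlaps L either.
N starts after M ends, so nothing later overlaps M either.
O starts after N ends, so nothing later overlaps N either.
P starts after O ends.
Every pair is clear; the schedule has no overlaps.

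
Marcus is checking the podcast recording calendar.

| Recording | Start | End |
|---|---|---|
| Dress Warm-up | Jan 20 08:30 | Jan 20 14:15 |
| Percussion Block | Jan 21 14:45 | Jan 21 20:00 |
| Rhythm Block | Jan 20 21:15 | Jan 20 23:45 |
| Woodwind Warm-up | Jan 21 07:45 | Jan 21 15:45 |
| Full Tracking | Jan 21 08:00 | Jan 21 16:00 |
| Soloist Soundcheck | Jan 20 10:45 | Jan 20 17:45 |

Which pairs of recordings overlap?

Sorted by start: Dress Warm-up, Soloist Soundcheck, Rhythm Block, Woodwind Warm-up, Full Tracking, Percussion Block.
Soloist Soundcheck starts before Dress Warm-up ends → Dress Warm-up and Soloist Soundcheck overlap.
Rhythm Block starts after Dress Warm-up ends, so nothing later overlaps Dress Warm-up either.
Rhythm Block starts after Soloist Soundcheck ends, so nothing later overlaps Soloist Soundcheck either.
Woodwind Warm-up starts after Rhythm Block ends, so nothing later overlaps Rhythm Block either.
Full Tracking starts before Woodwind Warm-up ends → Woodwind Warm-up and Full Tracking overlap.
Percussion Block starts before Woodwind Warm-up ends → Woodwind Warm-up and Percussion Block overlap.
Percussion Block starts before Full Tracking ends → Full Tracking and Percussion Block overlap.

Dress Warm-up & Soloist Soundcheck, Full Tracking & Percussion Block, Full Tracking & Woodwind Warm-up, Percussion Block & Woodwind Warm-up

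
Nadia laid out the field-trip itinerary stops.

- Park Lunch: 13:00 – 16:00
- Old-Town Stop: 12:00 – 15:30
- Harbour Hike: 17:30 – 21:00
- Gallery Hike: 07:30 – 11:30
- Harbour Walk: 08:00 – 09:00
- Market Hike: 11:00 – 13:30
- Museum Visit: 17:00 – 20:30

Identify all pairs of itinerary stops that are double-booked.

Gallery Hike & Harbour Walk, Gallery Hike & Market Hike, Harbour Hike & Museum Visit, Market Hike & Old-Town Stop, Market Hike & Park Lunch, Old-Town Stop & Park Lunch

Sorted by start: Gallery Hike, Harbour Walk, Market Hike, Old-Town Stop, Park Lunch, Museum Visit, Harbour Hike.
Harbour Walk starts before Gallery Hike ends → Gallery Hike and Harbour Walk overlap.
Market Hike starts before Gallery Hike ends → Gallery Hike and Market Hike overlap.
Old-Town Stop starts after Gallery Hike ends; Gallery Hike is clear from here.
Market Hike starts after Harbour Walk ends; Harbour Walk is clear from here.
Old-Town Stop starts before Market Hike ends → Market Hike and Old-Town Stop overlap.
Park Lunch starts before Market Hike ends → Market Hike and Park Lunch overlap.
Museum Visit starts after Market Hike ends; Market Hike is clear from here.
Park Lunch starts before Old-Town Stop ends → Old-Town Stop and Park Lunch overlap.
Museum Visit starts after Old-Town Stop ends; Old-Town Stop is clear from here.
Museum Visit starts after Park Lunch ends; Park Lunch is clear from here.
Harbour Hike starts before Museum Visit ends → Museum Visit and Harbour Hike overlap.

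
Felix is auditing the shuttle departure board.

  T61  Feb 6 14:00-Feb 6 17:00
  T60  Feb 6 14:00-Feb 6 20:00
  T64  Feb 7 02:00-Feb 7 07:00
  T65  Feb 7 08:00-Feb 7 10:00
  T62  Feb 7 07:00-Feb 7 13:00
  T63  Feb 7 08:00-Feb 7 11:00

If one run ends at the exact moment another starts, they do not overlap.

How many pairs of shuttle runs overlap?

Sorted by start: T60, T61, T64, T62, T63, T65.
T61 starts before T60 ends → T60 and T61 overlap.
T64 starts after T60 ends — done with T60.
T64 starts after T61 ends — done with T61.
T62 starts exactly when T64 ends (back-to-back, no overlap) — done with T64.
T63 starts before T62 ends → T62 and T63 overlap.
T65 starts before T62 ends → T62 and T65 overlap.
T65 starts before T63 ends → T63 and T65 overlap.
Overlapping pairs: T60 & T61, T62 & T63, T62 & T65, T63 & T65 — 4 in total.

4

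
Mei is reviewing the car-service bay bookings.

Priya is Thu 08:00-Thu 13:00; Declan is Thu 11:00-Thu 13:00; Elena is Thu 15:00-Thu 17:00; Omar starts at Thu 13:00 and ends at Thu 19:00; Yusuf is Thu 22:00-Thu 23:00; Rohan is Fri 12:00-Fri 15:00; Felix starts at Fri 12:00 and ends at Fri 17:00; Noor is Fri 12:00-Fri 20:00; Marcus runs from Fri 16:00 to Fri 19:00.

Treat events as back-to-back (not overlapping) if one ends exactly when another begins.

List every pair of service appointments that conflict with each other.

Sorted by start: Priya, Declan, Omar, Elena, Yusuf, Rohan, Felix, Noor, Marcus.
Declan starts before Priya ends → Priya and Declan overlap.
Omar starts exactly when Priya ends (back-to-back, no overlap) — done with Priya.
Omar starts exactly when Declan ends (back-to-back, no overlap) — done with Declan.
Elena starts before Omar ends → Omar and Elena overlap.
Yusuf starts after Omar ends — done with Omar.
Yusuf starts after Elena ends — done with Elena.
Rohan starts after Yusuf ends — done with Yusuf.
Felix starts before Rohan ends → Rohan and Felix overlap.
Noor starts before Rohan ends → Rohan and Noor overlap.
Marcus starts after Rohan ends.
Noor starts before Felix ends → Felix and Noor overlap.
Marcus starts before Felix ends → Felix and Marcus overlap.
Marcus starts before Noor ends → Noor and Marcus overlap.

Declan & Priya, Elena & Omar, Felix & Marcus, Felix & Noor, Felix & Rohan, Marcus & Noor, Noor & Rohan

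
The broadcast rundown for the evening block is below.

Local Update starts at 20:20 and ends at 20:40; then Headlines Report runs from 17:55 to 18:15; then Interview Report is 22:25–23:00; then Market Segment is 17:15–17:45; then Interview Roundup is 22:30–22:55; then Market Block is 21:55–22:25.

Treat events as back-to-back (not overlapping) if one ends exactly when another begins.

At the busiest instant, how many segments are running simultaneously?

2

Sweep the timeline, counting +1 at each start and −1 at each end (ends before starts at a tie):
17:15 start Market Segment → 1
17:45 end Market Segment → 0
17:55 start Headlines Report → 1
18:15 end Headlines Report → 0
20:20 start Local Update → 1
20:40 end Local Update → 0
21:55 start Market Block → 1
22:25 end Market Block → 0
22:25 start Interview Report → 1
22:30 start Interview Roundup → 2
22:55 end Interview Roundup → 1
23:00 end Interview Report → 0
Peak is 2, at 22:30 (Interview Report, Interview Roundup).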